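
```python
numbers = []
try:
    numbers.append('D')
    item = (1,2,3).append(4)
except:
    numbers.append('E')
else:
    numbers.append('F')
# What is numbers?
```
['D', 'E']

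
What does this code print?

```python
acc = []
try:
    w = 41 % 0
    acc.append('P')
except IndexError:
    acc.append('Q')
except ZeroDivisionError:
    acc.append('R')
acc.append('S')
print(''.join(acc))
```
RS

ZeroDivisionError is caught by its specific handler, not IndexError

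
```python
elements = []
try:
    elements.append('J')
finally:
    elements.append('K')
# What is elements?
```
['J', 'K']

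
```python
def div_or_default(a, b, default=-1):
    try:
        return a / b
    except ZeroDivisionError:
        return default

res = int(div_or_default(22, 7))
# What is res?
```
3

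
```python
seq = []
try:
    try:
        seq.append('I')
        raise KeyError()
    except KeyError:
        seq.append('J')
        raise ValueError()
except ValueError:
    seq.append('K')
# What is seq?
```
['I', 'J', 'K']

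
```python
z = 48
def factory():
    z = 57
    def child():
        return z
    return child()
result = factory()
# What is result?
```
57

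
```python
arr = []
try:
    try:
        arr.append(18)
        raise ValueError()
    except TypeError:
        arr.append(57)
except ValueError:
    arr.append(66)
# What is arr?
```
[18, 66]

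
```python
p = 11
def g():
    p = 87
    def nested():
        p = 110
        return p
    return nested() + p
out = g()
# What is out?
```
197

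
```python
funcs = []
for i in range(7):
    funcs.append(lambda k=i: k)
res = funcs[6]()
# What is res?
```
6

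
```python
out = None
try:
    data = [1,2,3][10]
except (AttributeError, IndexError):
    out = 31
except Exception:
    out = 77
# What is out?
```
31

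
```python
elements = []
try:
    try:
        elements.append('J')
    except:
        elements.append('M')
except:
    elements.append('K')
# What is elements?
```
['J']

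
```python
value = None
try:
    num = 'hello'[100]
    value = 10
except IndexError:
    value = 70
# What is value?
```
70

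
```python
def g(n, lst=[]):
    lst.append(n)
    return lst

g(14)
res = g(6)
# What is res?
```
[14, 6]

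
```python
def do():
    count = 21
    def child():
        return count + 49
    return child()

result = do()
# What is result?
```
70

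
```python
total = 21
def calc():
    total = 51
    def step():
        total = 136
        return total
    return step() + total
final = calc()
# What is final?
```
187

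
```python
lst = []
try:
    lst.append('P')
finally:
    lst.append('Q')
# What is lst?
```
['P', 'Q']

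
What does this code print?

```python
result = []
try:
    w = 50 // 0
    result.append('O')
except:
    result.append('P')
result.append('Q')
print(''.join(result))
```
PQ

Exception raised in try, caught by bare except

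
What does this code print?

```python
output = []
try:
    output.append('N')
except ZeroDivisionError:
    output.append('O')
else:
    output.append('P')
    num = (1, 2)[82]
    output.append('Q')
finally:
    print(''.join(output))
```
NP

Try succeeds, else appends 'P', IndexError in else is uncaught, finally prints before exception propagates ('Q' never appended)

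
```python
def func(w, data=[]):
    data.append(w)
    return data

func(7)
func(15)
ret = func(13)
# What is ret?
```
[7, 15, 13]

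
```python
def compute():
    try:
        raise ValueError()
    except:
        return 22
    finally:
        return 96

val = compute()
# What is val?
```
96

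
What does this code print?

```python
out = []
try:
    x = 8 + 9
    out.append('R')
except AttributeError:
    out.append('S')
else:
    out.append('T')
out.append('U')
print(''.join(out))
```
RTU

else block runs when no exception occurs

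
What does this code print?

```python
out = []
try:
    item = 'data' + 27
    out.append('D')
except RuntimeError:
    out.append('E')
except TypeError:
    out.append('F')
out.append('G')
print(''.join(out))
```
FG

TypeError is caught by its specific handler, not RuntimeError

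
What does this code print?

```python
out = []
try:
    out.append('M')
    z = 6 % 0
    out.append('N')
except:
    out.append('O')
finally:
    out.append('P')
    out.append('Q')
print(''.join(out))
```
MOPQ

Code before exception runs, then except, then all of finally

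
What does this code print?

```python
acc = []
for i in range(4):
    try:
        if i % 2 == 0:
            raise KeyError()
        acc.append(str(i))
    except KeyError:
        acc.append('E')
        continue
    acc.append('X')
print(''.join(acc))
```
E1XE3X

continue in except skips rest of loop body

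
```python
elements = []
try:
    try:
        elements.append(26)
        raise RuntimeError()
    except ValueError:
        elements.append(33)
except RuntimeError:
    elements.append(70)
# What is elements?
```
[26, 70]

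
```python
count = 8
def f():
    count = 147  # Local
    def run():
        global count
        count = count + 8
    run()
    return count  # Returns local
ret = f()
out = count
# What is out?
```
16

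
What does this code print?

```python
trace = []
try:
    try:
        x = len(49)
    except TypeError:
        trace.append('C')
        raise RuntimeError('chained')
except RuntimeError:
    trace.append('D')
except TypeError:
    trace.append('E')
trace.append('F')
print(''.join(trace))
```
CDF

RuntimeError raised and caught, original TypeError not re-raised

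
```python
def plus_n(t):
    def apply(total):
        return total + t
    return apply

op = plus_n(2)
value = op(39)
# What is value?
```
41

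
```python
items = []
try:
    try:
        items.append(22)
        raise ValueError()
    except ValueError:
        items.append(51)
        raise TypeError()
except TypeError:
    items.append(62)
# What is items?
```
[22, 51, 62]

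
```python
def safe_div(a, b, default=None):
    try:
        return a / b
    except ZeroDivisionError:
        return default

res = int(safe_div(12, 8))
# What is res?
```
1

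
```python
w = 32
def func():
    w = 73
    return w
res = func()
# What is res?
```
73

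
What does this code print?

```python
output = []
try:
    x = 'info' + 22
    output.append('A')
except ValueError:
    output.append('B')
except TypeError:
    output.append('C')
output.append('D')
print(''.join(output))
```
CD

TypeError is caught by its specific handler, not ValueError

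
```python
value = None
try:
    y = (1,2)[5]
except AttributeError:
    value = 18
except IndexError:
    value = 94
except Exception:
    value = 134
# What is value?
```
94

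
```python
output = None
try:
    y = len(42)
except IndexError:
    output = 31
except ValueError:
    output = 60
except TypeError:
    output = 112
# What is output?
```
112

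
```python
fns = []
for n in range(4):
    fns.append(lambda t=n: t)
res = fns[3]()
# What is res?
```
3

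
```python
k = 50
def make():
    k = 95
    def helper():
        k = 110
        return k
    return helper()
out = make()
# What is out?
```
110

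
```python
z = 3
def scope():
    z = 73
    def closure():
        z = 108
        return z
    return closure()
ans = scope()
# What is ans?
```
108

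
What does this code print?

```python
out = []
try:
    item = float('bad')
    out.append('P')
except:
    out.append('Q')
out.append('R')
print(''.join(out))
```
QR

Exception raised in try, caught by bare except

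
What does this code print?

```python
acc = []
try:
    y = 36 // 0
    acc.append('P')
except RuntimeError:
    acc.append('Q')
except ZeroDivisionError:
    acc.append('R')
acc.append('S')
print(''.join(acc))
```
RS

ZeroDivisionError is caught by its specific handler, not RuntimeError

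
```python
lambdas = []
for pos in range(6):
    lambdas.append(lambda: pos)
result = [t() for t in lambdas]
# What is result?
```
[5, 5, 5, 5, 5, 5]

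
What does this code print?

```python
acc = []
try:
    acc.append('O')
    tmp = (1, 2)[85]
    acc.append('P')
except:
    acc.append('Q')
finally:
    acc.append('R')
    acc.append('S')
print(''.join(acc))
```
OQRS

Code before exception runs, then except, then all of finally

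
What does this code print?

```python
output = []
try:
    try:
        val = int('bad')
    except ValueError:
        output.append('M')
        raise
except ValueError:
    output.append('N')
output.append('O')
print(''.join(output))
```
MNO

raise without argument re-raises current exception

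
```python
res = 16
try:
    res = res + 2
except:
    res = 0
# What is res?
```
18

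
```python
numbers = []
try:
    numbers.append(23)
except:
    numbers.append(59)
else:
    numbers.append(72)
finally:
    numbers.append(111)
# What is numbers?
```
[23, 72, 111]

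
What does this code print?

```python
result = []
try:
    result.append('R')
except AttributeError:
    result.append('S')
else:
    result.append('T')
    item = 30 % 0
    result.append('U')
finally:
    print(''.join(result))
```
RT

Try succeeds, else appends 'T', ZeroDivisionError in else is uncaught, finally prints before exception propagates ('U' never appended)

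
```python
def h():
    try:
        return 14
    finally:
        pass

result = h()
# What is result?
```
14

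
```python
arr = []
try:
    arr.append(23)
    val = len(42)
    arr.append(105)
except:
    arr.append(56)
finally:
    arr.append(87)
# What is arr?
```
[23, 56, 87]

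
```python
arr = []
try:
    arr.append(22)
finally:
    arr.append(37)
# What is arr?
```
[22, 37]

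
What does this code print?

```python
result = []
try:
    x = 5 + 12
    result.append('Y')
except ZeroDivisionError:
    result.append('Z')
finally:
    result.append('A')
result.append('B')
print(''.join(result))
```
YAB

finally runs after normal execution too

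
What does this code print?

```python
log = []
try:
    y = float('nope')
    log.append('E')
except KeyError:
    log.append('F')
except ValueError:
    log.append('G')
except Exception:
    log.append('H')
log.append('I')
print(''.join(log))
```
GI

ValueError matches before generic Exception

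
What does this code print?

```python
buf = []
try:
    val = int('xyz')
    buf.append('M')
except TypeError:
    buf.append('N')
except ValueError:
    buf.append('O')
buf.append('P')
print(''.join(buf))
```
OP

ValueError is caught by its specific handler, not TypeError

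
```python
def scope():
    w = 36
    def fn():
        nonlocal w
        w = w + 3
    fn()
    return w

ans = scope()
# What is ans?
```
39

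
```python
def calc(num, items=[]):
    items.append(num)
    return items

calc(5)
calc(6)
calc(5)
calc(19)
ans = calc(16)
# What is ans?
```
[5, 6, 5, 19, 16]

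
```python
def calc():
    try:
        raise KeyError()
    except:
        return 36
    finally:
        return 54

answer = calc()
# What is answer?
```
54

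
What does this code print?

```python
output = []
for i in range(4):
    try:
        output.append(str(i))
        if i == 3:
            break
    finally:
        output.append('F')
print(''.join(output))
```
0F1F2F3F

finally runs even when breaking out of loop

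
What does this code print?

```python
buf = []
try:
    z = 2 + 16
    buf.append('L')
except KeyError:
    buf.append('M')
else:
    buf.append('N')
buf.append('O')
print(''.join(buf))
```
LNO

else block runs when no exception occurs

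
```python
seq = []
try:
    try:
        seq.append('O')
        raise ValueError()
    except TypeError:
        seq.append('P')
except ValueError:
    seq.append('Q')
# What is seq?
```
['O', 'Q']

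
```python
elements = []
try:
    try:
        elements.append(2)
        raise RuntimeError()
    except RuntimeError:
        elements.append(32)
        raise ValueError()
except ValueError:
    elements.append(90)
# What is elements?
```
[2, 32, 90]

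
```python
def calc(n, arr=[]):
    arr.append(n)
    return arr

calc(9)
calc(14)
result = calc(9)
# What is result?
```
[9, 14, 9]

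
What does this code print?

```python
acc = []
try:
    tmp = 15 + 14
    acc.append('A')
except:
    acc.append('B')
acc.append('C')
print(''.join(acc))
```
AC

No exception, try block completes normally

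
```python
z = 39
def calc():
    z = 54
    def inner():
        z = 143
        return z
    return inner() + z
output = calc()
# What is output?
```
197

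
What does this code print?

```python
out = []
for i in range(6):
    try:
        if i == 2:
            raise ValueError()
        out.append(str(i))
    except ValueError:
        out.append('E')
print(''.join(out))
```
01E345

Exception on i=2 caught, loop continues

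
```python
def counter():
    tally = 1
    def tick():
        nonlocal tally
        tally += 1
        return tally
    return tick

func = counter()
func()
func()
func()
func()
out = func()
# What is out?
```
6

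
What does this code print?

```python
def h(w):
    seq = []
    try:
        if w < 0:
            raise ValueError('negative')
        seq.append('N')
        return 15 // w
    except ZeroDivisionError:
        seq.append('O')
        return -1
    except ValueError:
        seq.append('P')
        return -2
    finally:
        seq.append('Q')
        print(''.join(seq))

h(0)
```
NOQ

w=0 causes ZeroDivisionError, caught, finally prints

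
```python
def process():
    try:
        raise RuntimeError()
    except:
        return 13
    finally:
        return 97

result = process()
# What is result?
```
97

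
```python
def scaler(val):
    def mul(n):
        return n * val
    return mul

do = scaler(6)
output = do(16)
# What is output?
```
96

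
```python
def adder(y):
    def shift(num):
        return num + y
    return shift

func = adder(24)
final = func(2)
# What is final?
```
26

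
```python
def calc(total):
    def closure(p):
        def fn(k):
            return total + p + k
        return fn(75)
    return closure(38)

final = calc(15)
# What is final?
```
128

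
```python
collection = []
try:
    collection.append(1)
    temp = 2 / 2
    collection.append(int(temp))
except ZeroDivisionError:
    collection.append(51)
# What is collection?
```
[1, 1]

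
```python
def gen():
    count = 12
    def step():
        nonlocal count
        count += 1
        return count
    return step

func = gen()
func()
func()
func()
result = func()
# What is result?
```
16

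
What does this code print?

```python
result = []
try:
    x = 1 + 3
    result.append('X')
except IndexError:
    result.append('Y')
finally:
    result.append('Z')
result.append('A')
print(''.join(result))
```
XZA

finally runs after normal execution too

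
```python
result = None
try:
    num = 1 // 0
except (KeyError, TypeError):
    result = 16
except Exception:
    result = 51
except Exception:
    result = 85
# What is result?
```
51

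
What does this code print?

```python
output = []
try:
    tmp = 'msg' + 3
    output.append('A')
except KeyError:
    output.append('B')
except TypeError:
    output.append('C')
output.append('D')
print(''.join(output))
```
CD

TypeError is caught by its specific handler, not KeyError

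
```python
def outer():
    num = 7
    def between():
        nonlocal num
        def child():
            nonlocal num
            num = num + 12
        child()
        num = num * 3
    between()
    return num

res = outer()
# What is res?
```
57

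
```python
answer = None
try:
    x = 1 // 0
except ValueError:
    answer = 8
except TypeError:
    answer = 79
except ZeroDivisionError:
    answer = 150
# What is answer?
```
150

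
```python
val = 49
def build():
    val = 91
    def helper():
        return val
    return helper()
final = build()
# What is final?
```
91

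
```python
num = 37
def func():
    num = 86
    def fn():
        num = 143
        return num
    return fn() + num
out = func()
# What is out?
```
229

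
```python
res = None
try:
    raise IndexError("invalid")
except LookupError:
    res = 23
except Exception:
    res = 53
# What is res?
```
23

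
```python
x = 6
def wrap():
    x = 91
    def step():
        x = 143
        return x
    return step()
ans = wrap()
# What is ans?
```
143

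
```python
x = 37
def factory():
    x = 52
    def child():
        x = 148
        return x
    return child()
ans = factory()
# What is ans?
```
148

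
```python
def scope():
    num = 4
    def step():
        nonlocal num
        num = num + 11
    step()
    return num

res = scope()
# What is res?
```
15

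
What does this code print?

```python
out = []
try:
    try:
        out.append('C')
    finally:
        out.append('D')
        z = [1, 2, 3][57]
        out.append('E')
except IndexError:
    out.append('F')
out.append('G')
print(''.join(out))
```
CDFG

Exception in inner finally caught by outer except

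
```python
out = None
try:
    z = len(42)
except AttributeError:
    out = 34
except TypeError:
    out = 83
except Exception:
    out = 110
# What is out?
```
83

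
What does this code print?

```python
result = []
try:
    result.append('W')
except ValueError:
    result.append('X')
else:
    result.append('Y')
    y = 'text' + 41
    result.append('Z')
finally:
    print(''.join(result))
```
WY

Try succeeds, else appends 'Y', TypeError in else is uncaught, finally prints before exception propagates ('Z' never appended)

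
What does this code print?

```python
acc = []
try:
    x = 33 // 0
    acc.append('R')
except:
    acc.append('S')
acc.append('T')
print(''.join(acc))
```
ST

Exception raised in try, caught by bare except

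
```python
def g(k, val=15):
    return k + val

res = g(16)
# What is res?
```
31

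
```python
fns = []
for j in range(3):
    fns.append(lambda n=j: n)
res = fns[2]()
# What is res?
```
2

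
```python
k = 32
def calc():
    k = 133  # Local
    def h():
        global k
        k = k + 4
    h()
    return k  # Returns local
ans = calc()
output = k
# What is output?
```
36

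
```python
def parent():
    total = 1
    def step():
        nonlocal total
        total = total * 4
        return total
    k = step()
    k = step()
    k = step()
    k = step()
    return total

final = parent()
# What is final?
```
256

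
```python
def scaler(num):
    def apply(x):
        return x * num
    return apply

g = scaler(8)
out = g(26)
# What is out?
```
208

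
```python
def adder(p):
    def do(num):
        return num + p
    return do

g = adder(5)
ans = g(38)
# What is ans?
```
43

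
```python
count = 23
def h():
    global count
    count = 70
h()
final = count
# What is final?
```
70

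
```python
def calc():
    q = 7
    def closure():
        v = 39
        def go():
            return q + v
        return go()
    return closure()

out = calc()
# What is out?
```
46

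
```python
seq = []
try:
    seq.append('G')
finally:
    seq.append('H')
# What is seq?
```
['G', 'H']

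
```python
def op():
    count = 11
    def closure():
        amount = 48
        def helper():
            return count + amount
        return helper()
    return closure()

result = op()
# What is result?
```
59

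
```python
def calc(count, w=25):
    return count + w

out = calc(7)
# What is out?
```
32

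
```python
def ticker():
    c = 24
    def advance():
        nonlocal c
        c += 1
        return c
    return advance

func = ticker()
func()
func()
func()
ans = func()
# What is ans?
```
28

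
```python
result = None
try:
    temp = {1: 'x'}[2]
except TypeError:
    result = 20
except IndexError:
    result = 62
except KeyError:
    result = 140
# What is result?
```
140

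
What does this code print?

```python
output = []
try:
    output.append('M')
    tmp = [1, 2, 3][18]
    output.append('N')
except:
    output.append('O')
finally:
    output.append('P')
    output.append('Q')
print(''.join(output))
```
MOPQ

Code before exception runs, then except, then all of finally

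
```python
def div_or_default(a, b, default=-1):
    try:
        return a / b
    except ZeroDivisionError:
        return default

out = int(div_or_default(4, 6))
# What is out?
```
0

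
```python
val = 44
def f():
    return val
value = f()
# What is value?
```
44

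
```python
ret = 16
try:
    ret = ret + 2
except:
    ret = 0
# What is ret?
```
18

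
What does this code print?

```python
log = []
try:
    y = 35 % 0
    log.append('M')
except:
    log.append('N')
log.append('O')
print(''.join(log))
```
NO

Exception raised in try, caught by bare except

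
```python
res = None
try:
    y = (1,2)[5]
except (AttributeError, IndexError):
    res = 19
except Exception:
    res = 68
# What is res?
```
19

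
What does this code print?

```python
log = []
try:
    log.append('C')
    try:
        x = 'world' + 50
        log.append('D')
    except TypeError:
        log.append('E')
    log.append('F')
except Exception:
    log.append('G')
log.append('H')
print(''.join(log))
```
CEFH

Inner exception caught by inner handler, outer continues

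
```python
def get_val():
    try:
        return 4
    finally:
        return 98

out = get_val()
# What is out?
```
98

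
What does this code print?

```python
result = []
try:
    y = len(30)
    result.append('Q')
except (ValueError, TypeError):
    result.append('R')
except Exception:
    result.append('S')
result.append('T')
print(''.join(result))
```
RT

TypeError matches tuple containing it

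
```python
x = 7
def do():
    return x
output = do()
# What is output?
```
7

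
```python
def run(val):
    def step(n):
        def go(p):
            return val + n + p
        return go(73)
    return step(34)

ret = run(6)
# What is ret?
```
113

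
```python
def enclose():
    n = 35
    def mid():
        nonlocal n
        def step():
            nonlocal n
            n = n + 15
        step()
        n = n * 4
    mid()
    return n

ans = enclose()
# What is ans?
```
200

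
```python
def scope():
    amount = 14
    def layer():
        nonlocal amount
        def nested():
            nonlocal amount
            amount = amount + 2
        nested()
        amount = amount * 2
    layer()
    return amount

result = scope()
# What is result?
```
32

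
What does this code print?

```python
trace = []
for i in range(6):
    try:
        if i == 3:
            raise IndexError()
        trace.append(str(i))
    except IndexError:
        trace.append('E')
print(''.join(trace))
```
012E45

Exception on i=3 caught, loop continues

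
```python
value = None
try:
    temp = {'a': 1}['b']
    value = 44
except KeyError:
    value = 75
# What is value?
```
75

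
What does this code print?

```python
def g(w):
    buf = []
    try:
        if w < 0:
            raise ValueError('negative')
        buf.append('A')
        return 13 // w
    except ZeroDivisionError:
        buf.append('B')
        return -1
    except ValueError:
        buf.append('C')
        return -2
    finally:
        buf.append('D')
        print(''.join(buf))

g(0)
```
ABD

w=0 causes ZeroDivisionError, caught, finally prints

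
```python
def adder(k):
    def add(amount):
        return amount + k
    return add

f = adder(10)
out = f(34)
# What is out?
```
44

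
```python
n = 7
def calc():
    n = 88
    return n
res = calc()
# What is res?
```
88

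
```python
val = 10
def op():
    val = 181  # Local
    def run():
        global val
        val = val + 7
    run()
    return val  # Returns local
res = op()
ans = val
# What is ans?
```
17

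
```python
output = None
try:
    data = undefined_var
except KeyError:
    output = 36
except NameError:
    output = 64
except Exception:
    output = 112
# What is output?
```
64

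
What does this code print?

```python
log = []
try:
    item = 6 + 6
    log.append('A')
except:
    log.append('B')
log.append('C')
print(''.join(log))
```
AC

No exception, try block completes normally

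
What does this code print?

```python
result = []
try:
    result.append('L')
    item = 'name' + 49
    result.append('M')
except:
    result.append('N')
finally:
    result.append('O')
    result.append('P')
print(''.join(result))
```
LNOP

Code before exception runs, then except, then all of finally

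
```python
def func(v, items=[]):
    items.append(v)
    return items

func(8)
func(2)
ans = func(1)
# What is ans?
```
[8, 2, 1]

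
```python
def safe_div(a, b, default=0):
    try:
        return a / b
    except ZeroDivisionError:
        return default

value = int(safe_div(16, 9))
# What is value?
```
1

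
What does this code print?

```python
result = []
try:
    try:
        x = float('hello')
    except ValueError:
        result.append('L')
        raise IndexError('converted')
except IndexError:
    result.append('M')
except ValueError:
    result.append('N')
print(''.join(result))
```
LM

New IndexError raised, caught by outer IndexError handler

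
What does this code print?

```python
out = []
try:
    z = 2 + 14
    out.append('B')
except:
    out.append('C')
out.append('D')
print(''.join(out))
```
BD

No exception, try block completes normally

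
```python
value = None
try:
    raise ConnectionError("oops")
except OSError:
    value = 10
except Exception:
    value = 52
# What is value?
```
10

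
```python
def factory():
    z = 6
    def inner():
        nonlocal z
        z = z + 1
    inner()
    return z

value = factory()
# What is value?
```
7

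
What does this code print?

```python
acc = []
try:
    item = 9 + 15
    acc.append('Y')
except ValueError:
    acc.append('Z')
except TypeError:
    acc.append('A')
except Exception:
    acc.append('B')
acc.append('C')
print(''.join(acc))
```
YC

No exception, try block completes normally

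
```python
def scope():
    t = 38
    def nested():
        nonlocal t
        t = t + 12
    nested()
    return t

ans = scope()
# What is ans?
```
50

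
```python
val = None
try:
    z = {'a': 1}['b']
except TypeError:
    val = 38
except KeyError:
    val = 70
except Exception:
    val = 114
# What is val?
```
70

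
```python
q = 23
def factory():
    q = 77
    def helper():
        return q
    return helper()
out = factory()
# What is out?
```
77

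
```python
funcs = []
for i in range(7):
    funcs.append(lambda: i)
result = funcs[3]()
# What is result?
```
6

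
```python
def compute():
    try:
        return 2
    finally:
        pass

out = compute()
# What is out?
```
2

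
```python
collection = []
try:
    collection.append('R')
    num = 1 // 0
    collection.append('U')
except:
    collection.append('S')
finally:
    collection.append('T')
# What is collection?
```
['R', 'S', 'T']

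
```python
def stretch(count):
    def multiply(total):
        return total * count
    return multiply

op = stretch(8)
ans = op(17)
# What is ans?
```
136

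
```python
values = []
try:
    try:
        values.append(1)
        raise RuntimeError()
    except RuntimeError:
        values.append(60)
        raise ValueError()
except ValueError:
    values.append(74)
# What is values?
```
[1, 60, 74]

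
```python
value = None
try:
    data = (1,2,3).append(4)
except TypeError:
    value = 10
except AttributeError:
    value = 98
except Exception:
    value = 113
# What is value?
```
98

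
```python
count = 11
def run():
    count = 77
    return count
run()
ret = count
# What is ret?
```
11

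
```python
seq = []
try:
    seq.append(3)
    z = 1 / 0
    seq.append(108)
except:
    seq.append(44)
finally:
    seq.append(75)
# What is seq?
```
[3, 44, 75]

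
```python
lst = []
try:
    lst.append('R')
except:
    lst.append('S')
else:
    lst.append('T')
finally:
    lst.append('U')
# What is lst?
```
['R', 'T', 'U']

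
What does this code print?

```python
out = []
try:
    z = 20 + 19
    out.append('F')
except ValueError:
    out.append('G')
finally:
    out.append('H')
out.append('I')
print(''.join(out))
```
FHI

finally runs after normal execution too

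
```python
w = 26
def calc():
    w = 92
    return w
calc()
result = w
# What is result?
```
26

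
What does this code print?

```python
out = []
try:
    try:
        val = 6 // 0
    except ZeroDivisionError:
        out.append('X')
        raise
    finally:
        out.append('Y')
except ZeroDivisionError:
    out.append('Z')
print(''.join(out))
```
XYZ

finally runs before re-raised exception propagates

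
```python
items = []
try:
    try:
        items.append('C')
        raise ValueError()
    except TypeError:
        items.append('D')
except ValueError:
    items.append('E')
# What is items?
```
['C', 'E']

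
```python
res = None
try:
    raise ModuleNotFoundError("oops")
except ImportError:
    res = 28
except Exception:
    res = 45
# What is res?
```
28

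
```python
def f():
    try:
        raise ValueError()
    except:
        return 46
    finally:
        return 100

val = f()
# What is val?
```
100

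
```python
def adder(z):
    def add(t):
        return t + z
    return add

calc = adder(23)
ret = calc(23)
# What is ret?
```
46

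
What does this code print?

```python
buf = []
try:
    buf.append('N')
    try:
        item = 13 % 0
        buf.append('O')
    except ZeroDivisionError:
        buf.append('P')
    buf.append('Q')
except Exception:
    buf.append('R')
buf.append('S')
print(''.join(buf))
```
NPQS

Inner exception caught by inner handler, outer continues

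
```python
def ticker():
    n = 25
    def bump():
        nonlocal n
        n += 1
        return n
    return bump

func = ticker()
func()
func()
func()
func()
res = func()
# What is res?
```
30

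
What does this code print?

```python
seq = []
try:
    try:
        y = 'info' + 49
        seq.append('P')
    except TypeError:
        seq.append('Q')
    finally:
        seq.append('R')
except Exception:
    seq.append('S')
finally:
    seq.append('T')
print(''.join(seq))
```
QRT

Both finally blocks run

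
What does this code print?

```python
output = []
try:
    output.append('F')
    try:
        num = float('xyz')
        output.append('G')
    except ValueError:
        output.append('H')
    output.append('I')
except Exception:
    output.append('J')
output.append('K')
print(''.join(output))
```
FHIK

Inner exception caught by inner handler, outer continues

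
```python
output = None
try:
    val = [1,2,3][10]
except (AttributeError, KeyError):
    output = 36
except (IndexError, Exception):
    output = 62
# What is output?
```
62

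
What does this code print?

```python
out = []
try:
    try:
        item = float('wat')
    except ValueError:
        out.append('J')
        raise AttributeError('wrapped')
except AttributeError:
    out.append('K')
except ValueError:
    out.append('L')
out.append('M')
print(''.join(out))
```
JKM

AttributeError raised and caught, original ValueError not re-raised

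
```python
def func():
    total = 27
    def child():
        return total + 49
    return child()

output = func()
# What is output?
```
76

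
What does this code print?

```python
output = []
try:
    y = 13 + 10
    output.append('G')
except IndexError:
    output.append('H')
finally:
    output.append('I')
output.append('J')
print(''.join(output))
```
GIJ

finally runs after normal execution too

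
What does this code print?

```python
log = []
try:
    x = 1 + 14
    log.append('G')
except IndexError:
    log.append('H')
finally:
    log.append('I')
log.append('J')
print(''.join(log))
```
GIJ

finally runs after normal execution too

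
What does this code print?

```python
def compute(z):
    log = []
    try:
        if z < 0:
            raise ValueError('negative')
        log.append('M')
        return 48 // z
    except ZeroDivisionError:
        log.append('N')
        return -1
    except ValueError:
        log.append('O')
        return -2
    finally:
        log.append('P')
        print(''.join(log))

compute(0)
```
MNP

z=0 causes ZeroDivisionError, caught, finally prints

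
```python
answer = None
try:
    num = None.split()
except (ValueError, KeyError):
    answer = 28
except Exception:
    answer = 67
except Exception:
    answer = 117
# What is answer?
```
67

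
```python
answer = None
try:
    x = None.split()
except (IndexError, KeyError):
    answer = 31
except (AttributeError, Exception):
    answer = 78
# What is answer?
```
78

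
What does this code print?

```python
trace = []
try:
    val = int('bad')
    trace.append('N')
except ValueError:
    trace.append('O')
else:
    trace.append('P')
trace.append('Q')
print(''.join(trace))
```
OQ

else block skipped when exception is caught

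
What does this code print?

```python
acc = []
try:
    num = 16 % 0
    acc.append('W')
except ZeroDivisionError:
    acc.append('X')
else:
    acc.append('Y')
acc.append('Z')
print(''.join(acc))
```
XZ

else block skipped when exception is caught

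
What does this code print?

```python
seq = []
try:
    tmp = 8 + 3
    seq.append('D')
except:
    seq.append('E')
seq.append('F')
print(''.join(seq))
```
DF

No exception, try block completes normally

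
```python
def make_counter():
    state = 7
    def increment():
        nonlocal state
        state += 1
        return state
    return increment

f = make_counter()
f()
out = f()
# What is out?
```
9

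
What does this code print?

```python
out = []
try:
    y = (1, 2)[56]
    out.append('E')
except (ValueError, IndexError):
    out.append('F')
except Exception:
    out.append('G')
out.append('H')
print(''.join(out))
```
FH

IndexError matches tuple containing it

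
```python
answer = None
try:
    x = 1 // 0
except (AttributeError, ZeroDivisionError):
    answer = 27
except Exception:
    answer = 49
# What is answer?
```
27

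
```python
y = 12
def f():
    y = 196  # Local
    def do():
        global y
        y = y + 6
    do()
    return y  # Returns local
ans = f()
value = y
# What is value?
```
18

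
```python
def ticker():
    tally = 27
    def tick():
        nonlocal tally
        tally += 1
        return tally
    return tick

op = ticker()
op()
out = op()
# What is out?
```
29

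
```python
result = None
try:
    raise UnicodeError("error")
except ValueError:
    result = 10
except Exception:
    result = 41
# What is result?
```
10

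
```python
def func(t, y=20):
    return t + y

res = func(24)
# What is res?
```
44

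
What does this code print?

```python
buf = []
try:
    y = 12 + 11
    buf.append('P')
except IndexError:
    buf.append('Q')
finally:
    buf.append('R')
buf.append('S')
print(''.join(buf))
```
PRS

finally runs after normal execution too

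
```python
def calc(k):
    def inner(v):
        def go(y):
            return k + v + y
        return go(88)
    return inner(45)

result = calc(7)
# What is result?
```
140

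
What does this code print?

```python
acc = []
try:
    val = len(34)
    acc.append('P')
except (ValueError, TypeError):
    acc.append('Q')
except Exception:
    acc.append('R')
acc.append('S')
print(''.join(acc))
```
QS

TypeError matches tuple containing it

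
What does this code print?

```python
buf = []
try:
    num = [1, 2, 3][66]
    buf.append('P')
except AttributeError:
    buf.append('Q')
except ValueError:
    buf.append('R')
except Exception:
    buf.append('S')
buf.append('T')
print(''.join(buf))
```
ST

IndexError not specifically caught, falls to Exception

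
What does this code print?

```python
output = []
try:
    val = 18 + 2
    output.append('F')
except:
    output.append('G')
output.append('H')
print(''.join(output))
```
FH

No exception, try block completes normally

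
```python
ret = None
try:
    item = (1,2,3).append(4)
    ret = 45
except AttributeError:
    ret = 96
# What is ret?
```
96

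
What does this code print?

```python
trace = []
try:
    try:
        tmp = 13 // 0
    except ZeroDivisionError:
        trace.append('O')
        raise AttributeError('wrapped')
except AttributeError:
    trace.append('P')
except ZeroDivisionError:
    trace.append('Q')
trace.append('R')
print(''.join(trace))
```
OPR

AttributeError raised and caught, original ZeroDivisionError not re-raised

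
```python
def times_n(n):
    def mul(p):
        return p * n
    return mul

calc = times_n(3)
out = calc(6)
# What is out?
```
18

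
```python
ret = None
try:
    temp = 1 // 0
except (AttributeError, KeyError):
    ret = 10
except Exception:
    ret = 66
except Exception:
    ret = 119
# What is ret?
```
66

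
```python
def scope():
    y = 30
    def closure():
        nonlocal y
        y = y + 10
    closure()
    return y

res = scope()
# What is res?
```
40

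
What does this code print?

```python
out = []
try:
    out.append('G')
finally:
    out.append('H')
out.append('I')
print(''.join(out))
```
GHI

try/finally without except, no exception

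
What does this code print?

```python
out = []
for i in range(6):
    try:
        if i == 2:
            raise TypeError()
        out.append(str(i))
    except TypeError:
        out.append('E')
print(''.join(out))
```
01E345

Exception on i=2 caught, loop continues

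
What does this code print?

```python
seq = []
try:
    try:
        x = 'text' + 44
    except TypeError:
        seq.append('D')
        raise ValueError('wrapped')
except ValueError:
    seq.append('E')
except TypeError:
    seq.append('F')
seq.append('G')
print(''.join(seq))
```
DEG

ValueError raised and caught, original TypeError not re-raised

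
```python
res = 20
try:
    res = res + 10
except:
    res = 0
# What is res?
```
30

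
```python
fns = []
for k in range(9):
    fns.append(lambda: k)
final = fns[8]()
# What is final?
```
8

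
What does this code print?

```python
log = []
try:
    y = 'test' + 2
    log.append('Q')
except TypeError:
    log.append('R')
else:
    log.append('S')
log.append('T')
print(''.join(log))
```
RT

else block skipped when exception is caught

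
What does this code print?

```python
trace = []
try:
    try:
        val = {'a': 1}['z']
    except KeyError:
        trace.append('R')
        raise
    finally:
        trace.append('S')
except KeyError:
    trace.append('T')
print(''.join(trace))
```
RST

finally runs before re-raised exception propagates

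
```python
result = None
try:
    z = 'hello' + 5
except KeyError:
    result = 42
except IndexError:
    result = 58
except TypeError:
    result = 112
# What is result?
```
112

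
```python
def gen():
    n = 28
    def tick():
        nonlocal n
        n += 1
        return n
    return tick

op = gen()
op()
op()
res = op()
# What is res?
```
31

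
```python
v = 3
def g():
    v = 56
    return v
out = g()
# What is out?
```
56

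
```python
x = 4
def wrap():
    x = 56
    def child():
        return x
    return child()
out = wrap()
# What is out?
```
56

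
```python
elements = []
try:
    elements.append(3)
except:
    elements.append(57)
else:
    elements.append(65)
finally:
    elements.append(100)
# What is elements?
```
[3, 65, 100]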